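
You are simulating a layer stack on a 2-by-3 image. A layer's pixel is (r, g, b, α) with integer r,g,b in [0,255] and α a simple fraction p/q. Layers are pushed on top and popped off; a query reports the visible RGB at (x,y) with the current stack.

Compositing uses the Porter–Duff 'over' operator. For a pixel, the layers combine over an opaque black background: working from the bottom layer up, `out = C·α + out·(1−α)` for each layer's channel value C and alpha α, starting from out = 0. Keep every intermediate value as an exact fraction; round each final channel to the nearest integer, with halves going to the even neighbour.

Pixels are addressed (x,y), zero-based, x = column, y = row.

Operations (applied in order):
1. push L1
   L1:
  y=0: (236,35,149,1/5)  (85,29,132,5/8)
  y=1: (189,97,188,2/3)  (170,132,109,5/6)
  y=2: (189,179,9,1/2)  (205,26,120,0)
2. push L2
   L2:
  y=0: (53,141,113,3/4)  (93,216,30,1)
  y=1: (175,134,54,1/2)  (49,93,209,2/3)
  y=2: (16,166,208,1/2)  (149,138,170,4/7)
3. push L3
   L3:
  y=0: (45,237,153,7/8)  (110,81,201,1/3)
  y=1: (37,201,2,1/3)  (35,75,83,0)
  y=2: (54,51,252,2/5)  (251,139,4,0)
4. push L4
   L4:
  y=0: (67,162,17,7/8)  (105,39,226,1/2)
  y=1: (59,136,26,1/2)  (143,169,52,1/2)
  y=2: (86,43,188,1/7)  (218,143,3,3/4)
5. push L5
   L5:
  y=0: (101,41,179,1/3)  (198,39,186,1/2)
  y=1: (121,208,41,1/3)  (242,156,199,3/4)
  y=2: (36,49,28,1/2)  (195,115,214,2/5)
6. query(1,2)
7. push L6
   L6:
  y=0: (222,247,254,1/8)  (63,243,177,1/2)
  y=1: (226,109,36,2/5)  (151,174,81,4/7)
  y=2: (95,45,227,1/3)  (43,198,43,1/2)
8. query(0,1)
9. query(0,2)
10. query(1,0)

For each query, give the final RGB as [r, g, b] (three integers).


query (1,2) [L1,L2,L3,L4,L5] — begin 0,0,0
+L1 (α=0) → [0, 0, 0]
+L2 (α=4/7) → [596/7, 552/7, 680/7]
+L3 (α=0) → [596/7, 552/7, 680/7]
+L4 (α=3/4) → [2587/14, 3555/28, 743/28]
+L5 (α=2/5) → [13221/70, 3421/28, 14213/140]
= [189, 122, 102]

query (0,1) [L1,L2,L3,L4,L5,L6] — begin 0,0,0
L1 α=2/3: [126, 194/3, 376/3]
L2 α=1/2: [301/2, 298/3, 269/3]
L3 α=1/3: [338/3, 1199/9, 544/9]
L4 α=1/2: [515/6, 2423/18, 389/9]
L5 α=1/3: [878/9, 4295/27, 1147/27]
L6 α=2/5: [2234/15, 6257/45, 359/9]
→ [149, 139, 40]

query (0,2) [L1,L2,L3,L4,L5,L6] — begin 0,0,0
+L1 (α=1/2) → [189/2, 179/2, 9/2]
+L2 (α=1/2) → [221/4, 511/4, 425/4]
+L3 (α=2/5) → [219/4, 1941/20, 3291/20]
+L4 (α=1/7) → [829/14, 6253/70, 1679/10]
+L5 (α=1/2) → [1333/28, 9683/140, 1959/20]
+L6 (α=1/3) → [2663/42, 12833/210, 4229/30]
= [63, 61, 141]

at x=1,y=0 over L1,L2,L3,L4,L5,L6:
after L1 α=5/8: [425/8, 145/8, 165/2]
after L2 α=1: [93, 216, 30]
after L3 α=1/3: [296/3, 171, 87]
after L4 α=1/2: [611/6, 105, 313/2]
after L5 α=1/2: [1799/12, 72, 685/4]
after L6 α=1/2: [2555/24, 315/2, 1393/8]
= [106, 158, 174]


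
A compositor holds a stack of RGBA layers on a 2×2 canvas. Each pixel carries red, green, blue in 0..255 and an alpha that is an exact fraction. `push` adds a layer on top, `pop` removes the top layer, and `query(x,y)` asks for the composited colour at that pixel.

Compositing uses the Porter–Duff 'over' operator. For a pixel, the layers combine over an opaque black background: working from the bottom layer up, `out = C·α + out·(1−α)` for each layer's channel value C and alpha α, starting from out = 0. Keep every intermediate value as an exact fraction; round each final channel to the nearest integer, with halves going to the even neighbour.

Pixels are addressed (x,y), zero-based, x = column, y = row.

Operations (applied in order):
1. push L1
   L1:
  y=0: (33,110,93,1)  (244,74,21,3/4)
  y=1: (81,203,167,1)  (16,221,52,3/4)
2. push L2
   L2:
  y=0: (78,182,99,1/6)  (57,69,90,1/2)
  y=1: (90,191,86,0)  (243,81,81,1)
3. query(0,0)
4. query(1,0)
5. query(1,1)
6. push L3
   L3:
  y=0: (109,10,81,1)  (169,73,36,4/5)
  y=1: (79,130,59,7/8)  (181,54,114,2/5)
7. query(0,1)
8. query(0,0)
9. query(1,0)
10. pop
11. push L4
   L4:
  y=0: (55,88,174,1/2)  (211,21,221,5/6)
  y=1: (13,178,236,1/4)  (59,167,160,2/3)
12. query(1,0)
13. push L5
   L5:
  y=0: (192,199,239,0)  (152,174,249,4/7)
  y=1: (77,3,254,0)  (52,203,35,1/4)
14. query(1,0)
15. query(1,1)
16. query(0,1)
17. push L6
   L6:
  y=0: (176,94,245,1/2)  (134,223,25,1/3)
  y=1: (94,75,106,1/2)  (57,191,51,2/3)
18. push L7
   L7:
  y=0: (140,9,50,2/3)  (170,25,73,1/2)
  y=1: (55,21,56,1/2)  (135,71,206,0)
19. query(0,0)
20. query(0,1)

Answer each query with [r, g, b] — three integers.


(0,0) stack=L1,L2; from [0,0,0]:
+L1 (α=1) → [33, 110, 93]
+L2 (α=1/6) → [81/2, 122, 94]
→ [40, 122, 94]

at x=1,y=0 over L1,L2:
+L1 (α=3/4) → [183, 111/2, 63/4]
+L2 (α=1/2) → [120, 249/4, 423/8]
= [120, 62, 53]

(1,1) stack=L1,L2; from [0,0,0]:
+L1 (α=3/4) → [12, 663/4, 39]
+L2 (α=1) → [243, 81, 81]
= [243, 81, 81]

query (0,1) [L1,L2,L3] — begin 0,0,0
after L1 α=1: [81, 203, 167]
after L2 α=0: [81, 203, 167]
after L3 α=7/8: [317/4, 1113/8, 145/2]
rounded: [79, 139, 72]

query (0,0) [L1,L2,L3] — begin 0,0,0
+L1 (α=1) → [33, 110, 93]
+L2 (α=1/6) → [81/2, 122, 94]
+L3 (α=1) → [109, 10, 81]
→ [109, 10, 81]

at x=1,y=0 over L1,L2,L3:
L1 α=3/4: [183, 111/2, 63/4]
L2 α=1/2: [120, 249/4, 423/8]
L3 α=4/5: [796/5, 1417/20, 315/8]
= [159, 71, 39]

(1,0) stack=L1,L2,L4; from [0,0,0]:
after L1 α=3/4: [183, 111/2, 63/4]
after L2 α=1/2: [120, 249/4, 423/8]
after L4 α=5/6: [1175/6, 223/8, 9263/48]
→ [196, 28, 193]

query (1,0) [L1,L2,L4,L5] — begin 0,0,0
after L1 α=3/4: [183, 111/2, 63/4]
after L2 α=1/2: [120, 249/4, 423/8]
after L4 α=5/6: [1175/6, 223/8, 9263/48]
after L5 α=4/7: [2391/14, 891/8, 25199/112]
rounded: [171, 111, 225]

at x=1,y=1 over L1,L2,L4,L5:
after L1 α=3/4: [12, 663/4, 39]
after L2 α=1: [243, 81, 81]
after L4 α=2/3: [361/3, 415/3, 401/3]
after L5 α=1/4: [413/4, 309/2, 109]
= [103, 154, 109]

query (0,1) [L1,L2,L4,L5] — begin 0,0,0
after L1 α=1: [81, 203, 167]
after L2 α=0: [81, 203, 167]
after L4 α=1/4: [64, 787/4, 737/4]
after L5 α=0: [64, 787/4, 737/4]
= [64, 197, 184]

at x=0,y=0 over L1,L2,L4,L5,L6,L7:
L1 α=1: [33, 110, 93]
L2 α=1/6: [81/2, 122, 94]
L4 α=1/2: [191/4, 105, 134]
L5 α=0: [191/4, 105, 134]
L6 α=1/2: [895/8, 199/2, 379/2]
L7 α=2/3: [1045/8, 235/6, 193/2]
rounded: [131, 39, 96]

(0,1) stack=L1,L2,L4,L5,L6,L7; from [0,0,0]:
after L1 α=1: [81, 203, 167]
after L2 α=0: [81, 203, 167]
after L4 α=1/4: [64, 787/4, 737/4]
after L5 α=0: [64, 787/4, 737/4]
after L6 α=1/2: [79, 1087/8, 1161/8]
after L7 α=1/2: [67, 1255/16, 1609/16]
rounded: [67, 78, 101]


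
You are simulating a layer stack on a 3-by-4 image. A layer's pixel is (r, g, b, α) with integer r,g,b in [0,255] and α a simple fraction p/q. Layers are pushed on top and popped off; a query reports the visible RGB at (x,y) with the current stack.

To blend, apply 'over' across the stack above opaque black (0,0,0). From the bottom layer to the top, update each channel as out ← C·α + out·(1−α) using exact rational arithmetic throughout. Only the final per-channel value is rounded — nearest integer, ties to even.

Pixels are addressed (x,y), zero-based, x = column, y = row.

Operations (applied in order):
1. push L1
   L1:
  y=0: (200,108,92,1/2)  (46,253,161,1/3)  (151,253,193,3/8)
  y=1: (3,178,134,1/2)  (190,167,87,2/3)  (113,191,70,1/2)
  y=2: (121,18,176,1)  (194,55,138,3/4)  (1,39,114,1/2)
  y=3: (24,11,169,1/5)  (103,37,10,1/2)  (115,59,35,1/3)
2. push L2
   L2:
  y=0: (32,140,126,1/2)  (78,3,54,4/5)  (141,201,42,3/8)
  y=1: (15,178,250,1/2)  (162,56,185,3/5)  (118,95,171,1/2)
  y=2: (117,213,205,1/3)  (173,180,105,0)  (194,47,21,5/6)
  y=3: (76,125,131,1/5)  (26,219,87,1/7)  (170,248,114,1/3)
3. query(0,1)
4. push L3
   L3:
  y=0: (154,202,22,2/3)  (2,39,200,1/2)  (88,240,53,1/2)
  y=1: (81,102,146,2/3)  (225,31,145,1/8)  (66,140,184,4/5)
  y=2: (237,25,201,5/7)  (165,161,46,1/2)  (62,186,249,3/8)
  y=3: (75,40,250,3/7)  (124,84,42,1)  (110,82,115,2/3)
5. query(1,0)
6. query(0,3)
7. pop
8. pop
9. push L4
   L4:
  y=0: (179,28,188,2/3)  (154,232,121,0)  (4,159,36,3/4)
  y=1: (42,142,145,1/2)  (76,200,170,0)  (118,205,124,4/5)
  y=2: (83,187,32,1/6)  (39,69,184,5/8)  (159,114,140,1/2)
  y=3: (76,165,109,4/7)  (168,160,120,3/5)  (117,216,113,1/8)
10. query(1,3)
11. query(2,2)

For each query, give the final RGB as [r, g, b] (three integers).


at x=0,y=1 over L1,L2:
L1 α=1/2: [3/2, 89, 67]
L2 α=1/2: [33/4, 267/2, 317/2]
= [8, 134, 158]

query (1,0) [L1,L2,L3] — begin 0,0,0
+L1 (α=1/3) → [46/3, 253/3, 161/3]
+L2 (α=4/5) → [982/15, 289/15, 809/15]
+L3 (α=1/2) → [506/15, 437/15, 3809/30]
rounded: [34, 29, 127]

query (0,3) [L1,L2,L3] — begin 0,0,0
after L1 α=1/5: [24/5, 11/5, 169/5]
after L2 α=1/5: [476/25, 669/25, 1331/25]
after L3 α=3/7: [7529/175, 5676/175, 24074/175]
= [43, 32, 138]

query (1,3) [L1,L4] — begin 0,0,0
L1 α=1/2: [103/2, 37/2, 5]
L4 α=3/5: [607/5, 517/5, 74]
→ [121, 103, 74]

query (2,2) [L1,L4] — begin 0,0,0
+L1 (α=1/2) → [1/2, 39/2, 57]
+L4 (α=1/2) → [319/4, 267/4, 197/2]
rounded: [80, 67, 98]


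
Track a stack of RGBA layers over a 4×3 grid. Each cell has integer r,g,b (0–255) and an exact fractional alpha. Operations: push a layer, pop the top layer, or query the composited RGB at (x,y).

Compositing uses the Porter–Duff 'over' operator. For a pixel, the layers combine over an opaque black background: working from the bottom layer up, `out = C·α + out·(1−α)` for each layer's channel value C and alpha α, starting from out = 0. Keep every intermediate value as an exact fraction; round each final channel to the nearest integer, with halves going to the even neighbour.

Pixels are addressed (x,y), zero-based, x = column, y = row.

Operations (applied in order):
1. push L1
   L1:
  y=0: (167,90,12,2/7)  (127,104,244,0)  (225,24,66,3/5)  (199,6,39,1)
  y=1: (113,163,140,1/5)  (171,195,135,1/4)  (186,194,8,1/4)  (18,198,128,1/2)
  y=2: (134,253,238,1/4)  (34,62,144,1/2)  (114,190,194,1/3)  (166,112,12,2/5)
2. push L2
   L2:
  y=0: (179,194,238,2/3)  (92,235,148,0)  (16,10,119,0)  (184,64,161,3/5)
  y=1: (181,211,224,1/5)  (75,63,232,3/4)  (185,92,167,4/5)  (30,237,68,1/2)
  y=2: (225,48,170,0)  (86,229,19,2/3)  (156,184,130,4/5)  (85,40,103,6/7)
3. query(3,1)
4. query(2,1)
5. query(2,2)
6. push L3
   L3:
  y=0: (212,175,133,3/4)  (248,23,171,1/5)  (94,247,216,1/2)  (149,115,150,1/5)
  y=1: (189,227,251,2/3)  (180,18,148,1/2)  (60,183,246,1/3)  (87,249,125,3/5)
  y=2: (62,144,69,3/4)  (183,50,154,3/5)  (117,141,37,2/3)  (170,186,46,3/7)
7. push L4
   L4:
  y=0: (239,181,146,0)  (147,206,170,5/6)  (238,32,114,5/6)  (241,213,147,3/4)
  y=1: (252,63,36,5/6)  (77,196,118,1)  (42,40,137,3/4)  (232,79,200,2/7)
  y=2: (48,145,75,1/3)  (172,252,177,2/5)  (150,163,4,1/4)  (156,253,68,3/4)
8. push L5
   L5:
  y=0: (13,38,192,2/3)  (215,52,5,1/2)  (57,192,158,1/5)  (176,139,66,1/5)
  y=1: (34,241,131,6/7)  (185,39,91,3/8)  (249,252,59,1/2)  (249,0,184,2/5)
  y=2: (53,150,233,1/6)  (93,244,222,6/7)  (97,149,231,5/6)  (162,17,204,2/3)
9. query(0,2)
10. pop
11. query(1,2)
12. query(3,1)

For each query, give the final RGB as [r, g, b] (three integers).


(3,1) stack=L1,L2; from [0,0,0]:
after L1 α=1/2: [9, 99, 64]
after L2 α=1/2: [39/2, 168, 66]
rounded: [20, 168, 66]

query (2,1) [L1,L2] — begin 0,0,0
+L1 (α=1/4) → [93/2, 97/2, 2]
+L2 (α=4/5) → [1573/10, 833/10, 134]
→ [157, 83, 134]

at x=2,y=2 over L1,L2:
after L1 α=1/3: [38, 190/3, 194/3]
after L2 α=4/5: [662/5, 2398/15, 1754/15]
= [132, 160, 117]

(0,2) stack=L1,L2,L3,L4,L5; from [0,0,0]:
+L1 (α=1/4) → [67/2, 253/4, 119/2]
+L2 (α=0) → [67/2, 253/4, 119/2]
+L3 (α=3/4) → [439/8, 1981/16, 533/8]
+L4 (α=1/3) → [631/12, 1047/8, 833/12]
+L5 (α=1/6) → [3791/72, 2145/16, 6961/72]
= [53, 134, 97]

at x=1,y=2 over L1,L2,L3,L4:
after L1 α=1/2: [17, 31, 72]
after L2 α=2/3: [63, 163, 110/3]
after L3 α=3/5: [135, 476/5, 1606/15]
after L4 α=2/5: [749/5, 3948/25, 3376/25]
→ [150, 158, 135]

query (3,1) [L1,L2,L3,L4] — begin 0,0,0
+L1 (α=1/2) → [9, 99, 64]
+L2 (α=1/2) → [39/2, 168, 66]
+L3 (α=3/5) → [60, 1083/5, 507/5]
+L4 (α=2/7) → [764/7, 1241/7, 907/7]
→ [109, 177, 130]


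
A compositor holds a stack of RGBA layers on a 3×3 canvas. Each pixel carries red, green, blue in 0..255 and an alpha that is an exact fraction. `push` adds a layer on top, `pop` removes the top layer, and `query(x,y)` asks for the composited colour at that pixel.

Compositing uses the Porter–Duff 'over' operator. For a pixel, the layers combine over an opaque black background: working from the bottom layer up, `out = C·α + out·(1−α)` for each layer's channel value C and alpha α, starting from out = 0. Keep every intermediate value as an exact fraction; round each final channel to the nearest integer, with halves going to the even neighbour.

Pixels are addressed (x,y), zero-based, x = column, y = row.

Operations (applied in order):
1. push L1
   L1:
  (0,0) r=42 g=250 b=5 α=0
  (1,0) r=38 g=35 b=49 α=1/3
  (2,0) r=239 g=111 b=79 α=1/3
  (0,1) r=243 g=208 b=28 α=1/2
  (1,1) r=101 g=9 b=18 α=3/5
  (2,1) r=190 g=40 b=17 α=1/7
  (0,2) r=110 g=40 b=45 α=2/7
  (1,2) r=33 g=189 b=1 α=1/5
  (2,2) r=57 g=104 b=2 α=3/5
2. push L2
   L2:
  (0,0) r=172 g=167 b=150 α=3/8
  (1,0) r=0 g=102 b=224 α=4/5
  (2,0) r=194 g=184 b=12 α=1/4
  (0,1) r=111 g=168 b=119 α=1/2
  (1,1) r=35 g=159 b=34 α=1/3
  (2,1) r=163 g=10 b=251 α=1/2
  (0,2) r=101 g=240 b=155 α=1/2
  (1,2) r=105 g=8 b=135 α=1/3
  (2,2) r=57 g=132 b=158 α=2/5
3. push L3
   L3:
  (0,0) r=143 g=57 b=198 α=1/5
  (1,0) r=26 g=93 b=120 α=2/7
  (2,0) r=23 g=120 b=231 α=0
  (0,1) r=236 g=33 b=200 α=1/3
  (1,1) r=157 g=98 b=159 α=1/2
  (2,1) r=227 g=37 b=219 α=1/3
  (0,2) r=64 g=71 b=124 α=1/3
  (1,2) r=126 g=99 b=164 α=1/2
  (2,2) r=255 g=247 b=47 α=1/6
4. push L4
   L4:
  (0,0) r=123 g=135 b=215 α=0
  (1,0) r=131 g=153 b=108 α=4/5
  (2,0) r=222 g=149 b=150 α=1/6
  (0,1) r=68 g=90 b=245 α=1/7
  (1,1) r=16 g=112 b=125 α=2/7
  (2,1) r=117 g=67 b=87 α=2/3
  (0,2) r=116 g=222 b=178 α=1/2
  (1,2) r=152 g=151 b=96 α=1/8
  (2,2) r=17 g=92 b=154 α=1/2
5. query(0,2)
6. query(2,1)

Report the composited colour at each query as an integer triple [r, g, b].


(0,2) stack=L1,L2,L3,L4; from [0,0,0]:
L1 α=2/7: [220/7, 80/7, 90/7]
L2 α=1/2: [927/14, 880/7, 1175/14]
L3 α=1/3: [1375/21, 2257/21, 681/7]
L4 α=1/2: [3811/42, 6919/42, 1927/14]
rounded: [91, 165, 138]

at x=2,y=1 over L1,L2,L3,L4:
after L1 α=1/7: [190/7, 40/7, 17/7]
after L2 α=1/2: [1331/14, 55/7, 887/7]
after L3 α=1/3: [2920/21, 123/7, 3307/21]
after L4 α=2/3: [7834/63, 1061/21, 6961/63]
rounded: [124, 51, 110]


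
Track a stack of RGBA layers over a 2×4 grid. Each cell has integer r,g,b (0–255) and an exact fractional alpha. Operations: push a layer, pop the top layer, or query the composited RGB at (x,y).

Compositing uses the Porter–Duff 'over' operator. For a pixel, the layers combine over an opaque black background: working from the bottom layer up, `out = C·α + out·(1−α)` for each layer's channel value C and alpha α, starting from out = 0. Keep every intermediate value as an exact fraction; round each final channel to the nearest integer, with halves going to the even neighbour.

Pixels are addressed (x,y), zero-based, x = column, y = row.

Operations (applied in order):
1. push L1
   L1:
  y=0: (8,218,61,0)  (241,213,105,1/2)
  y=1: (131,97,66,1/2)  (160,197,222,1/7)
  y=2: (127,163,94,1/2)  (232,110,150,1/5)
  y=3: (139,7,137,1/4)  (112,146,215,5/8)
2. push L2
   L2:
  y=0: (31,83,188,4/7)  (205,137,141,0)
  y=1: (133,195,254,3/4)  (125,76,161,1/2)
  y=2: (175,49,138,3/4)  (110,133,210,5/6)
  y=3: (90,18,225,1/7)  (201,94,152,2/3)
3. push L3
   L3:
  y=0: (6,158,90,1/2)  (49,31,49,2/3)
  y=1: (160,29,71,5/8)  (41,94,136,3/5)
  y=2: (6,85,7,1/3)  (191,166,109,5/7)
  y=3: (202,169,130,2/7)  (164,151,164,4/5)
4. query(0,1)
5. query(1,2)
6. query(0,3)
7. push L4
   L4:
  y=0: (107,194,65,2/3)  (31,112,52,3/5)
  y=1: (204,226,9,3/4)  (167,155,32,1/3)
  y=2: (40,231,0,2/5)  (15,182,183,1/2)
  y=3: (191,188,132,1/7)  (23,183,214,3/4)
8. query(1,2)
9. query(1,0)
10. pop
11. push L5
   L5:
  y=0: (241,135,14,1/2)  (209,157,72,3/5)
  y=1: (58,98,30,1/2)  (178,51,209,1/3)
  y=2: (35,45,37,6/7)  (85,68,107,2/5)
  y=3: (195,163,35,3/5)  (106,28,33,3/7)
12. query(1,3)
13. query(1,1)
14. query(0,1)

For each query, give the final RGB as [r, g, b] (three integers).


query (0,1) [L1,L2,L3] — begin 0,0,0
after L1 α=1/2: [131/2, 97/2, 33]
after L2 α=3/4: [929/8, 1267/8, 795/4]
after L3 α=5/8: [9187/64, 4961/64, 3805/32]
rounded: [144, 78, 119]

(1,2) stack=L1,L2,L3; from [0,0,0]:
L1 α=1/5: [232/5, 22, 30]
L2 α=5/6: [497/5, 229/2, 180]
L3 α=5/7: [5769/35, 1059/7, 905/7]
→ [165, 151, 129]

(0,3) stack=L1,L2,L3; from [0,0,0]:
after L1 α=1/4: [139/4, 7/4, 137/4]
after L2 α=1/7: [597/14, 57/14, 123/2]
after L3 α=2/7: [8641/98, 5017/98, 1135/14]
→ [88, 51, 81]

query (1,2) [L1,L2,L3,L4] — begin 0,0,0
L1 α=1/5: [232/5, 22, 30]
L2 α=5/6: [497/5, 229/2, 180]
L3 α=5/7: [5769/35, 1059/7, 905/7]
L4 α=1/2: [3147/35, 2333/14, 1093/7]
→ [90, 167, 156]

(1,0) stack=L1,L2,L3,L4; from [0,0,0]:
after L1 α=1/2: [241/2, 213/2, 105/2]
after L2 α=0: [241/2, 213/2, 105/2]
after L3 α=2/3: [437/6, 337/6, 301/6]
after L4 α=3/5: [716/15, 269/3, 769/15]
rounded: [48, 90, 51]

at x=1,y=3 over L1,L2,L3,L5:
after L1 α=5/8: [70, 365/4, 1075/8]
after L2 α=2/3: [472/3, 1117/12, 1169/8]
after L3 α=4/5: [488/3, 1673/12, 6417/40]
after L5 α=3/7: [2906/21, 275/3, 7407/70]
rounded: [138, 92, 106]

at x=1,y=1 over L1,L2,L3,L5:
L1 α=1/7: [160/7, 197/7, 222/7]
L2 α=1/2: [1035/14, 729/14, 1349/14]
L3 α=3/5: [1896/35, 2703/35, 841/7]
L5 α=1/3: [10022/105, 2397/35, 3145/21]
= [95, 68, 150]

(0,1) stack=L1,L2,L3,L5; from [0,0,0]:
L1 α=1/2: [131/2, 97/2, 33]
L2 α=3/4: [929/8, 1267/8, 795/4]
L3 α=5/8: [9187/64, 4961/64, 3805/32]
L5 α=1/2: [12899/128, 11233/128, 4765/64]
rounded: [101, 88, 74]


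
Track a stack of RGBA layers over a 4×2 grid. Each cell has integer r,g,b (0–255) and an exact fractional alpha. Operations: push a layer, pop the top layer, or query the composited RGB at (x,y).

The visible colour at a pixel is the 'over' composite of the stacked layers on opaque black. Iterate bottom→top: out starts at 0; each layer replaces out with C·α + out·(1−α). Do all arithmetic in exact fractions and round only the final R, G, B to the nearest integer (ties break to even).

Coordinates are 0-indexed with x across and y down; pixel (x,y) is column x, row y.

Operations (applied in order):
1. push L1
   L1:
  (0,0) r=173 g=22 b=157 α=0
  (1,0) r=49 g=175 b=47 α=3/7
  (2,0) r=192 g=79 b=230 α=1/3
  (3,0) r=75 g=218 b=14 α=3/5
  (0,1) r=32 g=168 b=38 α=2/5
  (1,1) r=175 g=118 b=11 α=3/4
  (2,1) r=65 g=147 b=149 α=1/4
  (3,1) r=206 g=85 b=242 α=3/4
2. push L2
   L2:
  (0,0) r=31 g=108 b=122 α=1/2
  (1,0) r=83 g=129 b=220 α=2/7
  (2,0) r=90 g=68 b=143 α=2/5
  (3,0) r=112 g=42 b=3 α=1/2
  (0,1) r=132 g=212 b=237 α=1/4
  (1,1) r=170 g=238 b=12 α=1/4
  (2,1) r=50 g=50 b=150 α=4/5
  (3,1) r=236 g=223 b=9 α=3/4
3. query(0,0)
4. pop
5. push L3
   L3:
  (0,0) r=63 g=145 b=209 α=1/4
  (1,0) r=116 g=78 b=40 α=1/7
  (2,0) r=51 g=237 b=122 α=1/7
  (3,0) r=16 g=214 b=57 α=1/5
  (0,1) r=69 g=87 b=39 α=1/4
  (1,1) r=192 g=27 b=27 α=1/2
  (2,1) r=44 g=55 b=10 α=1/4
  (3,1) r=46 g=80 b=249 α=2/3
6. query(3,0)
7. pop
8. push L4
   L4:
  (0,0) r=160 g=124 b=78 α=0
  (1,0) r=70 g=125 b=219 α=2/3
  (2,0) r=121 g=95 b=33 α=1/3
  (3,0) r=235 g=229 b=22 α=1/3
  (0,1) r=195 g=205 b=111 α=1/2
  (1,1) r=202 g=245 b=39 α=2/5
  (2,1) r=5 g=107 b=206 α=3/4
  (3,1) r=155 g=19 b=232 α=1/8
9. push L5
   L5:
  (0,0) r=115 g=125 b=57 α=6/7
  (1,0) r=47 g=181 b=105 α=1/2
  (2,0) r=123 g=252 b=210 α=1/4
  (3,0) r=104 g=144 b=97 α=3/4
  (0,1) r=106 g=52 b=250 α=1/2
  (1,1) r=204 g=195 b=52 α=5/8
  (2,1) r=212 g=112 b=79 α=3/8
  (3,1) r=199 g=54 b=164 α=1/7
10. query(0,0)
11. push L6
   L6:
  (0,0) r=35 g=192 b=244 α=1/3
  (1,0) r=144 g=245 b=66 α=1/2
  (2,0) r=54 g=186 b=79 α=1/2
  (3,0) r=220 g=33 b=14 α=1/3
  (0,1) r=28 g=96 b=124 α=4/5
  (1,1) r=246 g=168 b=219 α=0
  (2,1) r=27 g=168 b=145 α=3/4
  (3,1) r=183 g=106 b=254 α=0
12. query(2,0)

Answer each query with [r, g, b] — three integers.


query (0,0) [L1,L2] — begin 0,0,0
L1 α=0: [0, 0, 0]
L2 α=1/2: [31/2, 54, 61]
rounded: [16, 54, 61]

at x=3,y=0 over L1,L3:
L1 α=3/5: [45, 654/5, 42/5]
L3 α=1/5: [196/5, 3686/25, 453/25]
= [39, 147, 18]

query (0,0) [L1,L4,L5] — begin 0,0,0
after L1 α=0: [0, 0, 0]
after L4 α=0: [0, 0, 0]
after L5 α=6/7: [690/7, 750/7, 342/7]
= [99, 107, 49]

(2,0) stack=L1,L4,L5,L6; from [0,0,0]:
after L1 α=1/3: [64, 79/3, 230/3]
after L4 α=1/3: [83, 443/9, 559/9]
after L5 α=1/4: [93, 1199/12, 1189/12]
after L6 α=1/2: [147/2, 3431/24, 2137/24]
= [74, 143, 89]


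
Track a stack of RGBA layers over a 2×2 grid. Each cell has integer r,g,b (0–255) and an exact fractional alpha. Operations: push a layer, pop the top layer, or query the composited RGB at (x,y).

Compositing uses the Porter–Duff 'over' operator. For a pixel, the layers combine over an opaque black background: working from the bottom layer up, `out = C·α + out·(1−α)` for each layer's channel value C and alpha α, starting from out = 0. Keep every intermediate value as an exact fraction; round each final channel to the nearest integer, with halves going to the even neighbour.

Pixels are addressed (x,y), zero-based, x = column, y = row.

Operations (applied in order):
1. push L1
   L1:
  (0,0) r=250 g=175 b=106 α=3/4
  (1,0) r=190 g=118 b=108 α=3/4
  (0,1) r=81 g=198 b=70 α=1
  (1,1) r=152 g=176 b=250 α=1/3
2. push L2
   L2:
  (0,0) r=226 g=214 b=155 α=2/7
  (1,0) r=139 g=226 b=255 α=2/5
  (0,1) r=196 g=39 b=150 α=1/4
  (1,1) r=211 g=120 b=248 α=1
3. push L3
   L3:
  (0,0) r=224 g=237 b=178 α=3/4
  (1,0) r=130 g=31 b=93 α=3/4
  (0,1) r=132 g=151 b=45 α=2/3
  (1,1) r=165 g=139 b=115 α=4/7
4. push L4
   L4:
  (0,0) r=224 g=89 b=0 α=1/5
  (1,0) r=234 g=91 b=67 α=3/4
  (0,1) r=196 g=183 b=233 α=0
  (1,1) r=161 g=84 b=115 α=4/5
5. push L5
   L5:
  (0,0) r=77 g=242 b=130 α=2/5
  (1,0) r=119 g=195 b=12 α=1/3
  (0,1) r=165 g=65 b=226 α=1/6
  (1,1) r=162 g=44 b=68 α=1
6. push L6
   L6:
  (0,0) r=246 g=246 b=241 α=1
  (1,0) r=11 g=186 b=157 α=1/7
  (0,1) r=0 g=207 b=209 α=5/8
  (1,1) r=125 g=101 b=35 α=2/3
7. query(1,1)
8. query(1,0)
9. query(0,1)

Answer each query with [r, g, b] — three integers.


at x=1,y=1 over L1,L2,L3,L4,L5,L6:
after L1 α=1/3: [152/3, 176/3, 250/3]
after L2 α=1: [211, 120, 248]
after L3 α=4/7: [1293/7, 916/7, 172]
after L4 α=4/5: [5801/35, 3268/35, 632/5]
after L5 α=1: [162, 44, 68]
after L6 α=2/3: [412/3, 82, 46]
= [137, 82, 46]

query (1,0) [L1,L2,L3,L4,L5,L6] — begin 0,0,0
L1 α=3/4: [285/2, 177/2, 81]
L2 α=2/5: [1411/10, 287/2, 753/5]
L3 α=3/4: [5311/40, 473/8, 537/5]
L4 α=3/4: [33391/160, 2657/32, 771/10]
L5 α=1/3: [42911/240, 5777/48, 277/5]
L6 α=1/7: [6193/40, 7265/56, 2447/35]
= [155, 130, 70]

query (0,1) [L1,L2,L3,L4,L5,L6] — begin 0,0,0
L1 α=1: [81, 198, 70]
L2 α=1/4: [439/4, 633/4, 90]
L3 α=2/3: [1495/12, 1841/12, 60]
L4 α=0: [1495/12, 1841/12, 60]
L5 α=1/6: [9455/72, 9985/72, 263/3]
L6 α=5/8: [9455/192, 34825/192, 327/2]
→ [49, 181, 164]


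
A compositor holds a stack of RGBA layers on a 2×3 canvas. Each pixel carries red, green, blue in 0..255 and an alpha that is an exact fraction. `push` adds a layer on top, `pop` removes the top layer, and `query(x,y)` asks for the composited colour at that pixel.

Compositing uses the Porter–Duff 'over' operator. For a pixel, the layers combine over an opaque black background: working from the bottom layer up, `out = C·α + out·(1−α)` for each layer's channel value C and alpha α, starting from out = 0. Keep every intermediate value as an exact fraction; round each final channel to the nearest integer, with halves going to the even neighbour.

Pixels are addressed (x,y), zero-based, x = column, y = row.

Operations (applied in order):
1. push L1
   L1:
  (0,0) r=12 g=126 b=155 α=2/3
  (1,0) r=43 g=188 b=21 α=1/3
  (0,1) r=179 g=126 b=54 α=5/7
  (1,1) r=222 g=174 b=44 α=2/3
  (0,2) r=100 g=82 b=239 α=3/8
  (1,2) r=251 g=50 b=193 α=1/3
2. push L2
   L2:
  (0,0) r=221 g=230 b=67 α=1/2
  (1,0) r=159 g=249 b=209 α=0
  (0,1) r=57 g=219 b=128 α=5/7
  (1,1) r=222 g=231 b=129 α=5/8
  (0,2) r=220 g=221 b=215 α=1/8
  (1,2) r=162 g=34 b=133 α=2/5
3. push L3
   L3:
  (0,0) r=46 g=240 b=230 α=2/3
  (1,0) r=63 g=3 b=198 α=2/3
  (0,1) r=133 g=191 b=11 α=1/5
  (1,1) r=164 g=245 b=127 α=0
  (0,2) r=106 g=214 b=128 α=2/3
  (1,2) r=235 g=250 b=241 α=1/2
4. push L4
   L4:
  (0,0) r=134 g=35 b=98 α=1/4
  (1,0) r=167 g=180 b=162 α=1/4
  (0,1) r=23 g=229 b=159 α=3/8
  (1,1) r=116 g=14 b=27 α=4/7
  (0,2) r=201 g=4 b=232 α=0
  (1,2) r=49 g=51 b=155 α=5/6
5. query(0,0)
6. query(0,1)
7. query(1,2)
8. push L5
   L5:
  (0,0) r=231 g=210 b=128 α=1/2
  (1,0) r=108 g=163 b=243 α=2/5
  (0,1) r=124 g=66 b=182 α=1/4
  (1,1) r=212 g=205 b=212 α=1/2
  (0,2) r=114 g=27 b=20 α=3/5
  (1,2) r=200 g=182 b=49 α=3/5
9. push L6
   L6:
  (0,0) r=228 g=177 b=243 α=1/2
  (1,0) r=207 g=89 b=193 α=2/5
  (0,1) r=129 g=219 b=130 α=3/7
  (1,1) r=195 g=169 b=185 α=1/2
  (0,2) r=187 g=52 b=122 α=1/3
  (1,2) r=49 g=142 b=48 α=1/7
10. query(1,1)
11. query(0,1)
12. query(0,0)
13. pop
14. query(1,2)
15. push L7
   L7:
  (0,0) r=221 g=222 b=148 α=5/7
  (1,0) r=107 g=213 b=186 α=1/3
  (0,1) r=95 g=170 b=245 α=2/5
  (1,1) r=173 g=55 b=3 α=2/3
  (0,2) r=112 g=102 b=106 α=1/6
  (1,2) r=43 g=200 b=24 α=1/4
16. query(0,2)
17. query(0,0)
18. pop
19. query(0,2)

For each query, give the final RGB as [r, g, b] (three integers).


query (0,0) [L1,L2,L3,L4] — begin 0,0,0
after L1 α=2/3: [8, 84, 310/3]
after L2 α=1/2: [229/2, 157, 511/6]
after L3 α=2/3: [413/6, 637/3, 3271/18]
after L4 α=1/4: [681/8, 168, 3859/24]
= [85, 168, 161]

query (0,1) [L1,L2,L3,L4] — begin 0,0,0
+L1 (α=5/7) → [895/7, 90, 270/7]
+L2 (α=5/7) → [3785/49, 1275/7, 5020/49]
+L3 (α=1/5) → [21657/245, 6437/35, 20619/245]
+L4 (α=3/8) → [12519/196, 5623/28, 5499/49]
rounded: [64, 201, 112]

query (1,2) [L1,L2,L3,L4] — begin 0,0,0
+L1 (α=1/3) → [251/3, 50/3, 193/3]
+L2 (α=2/5) → [115, 118/5, 459/5]
+L3 (α=1/2) → [175, 684/5, 832/5]
+L4 (α=5/6) → [70, 653/10, 1569/10]
= [70, 65, 157]

query (1,1) [L1,L2,L3,L4,L5,L6] — begin 0,0,0
+L1 (α=2/3) → [148, 116, 88/3]
+L2 (α=5/8) → [777/4, 1503/8, 733/8]
+L3 (α=0) → [777/4, 1503/8, 733/8]
+L4 (α=4/7) → [4187/28, 4957/56, 3063/56]
+L5 (α=1/2) → [10123/56, 16437/112, 14935/112]
+L6 (α=1/2) → [21043/112, 35365/224, 35655/224]
= [188, 158, 159]

at x=0,y=1 over L1,L2,L3,L4,L5,L6:
+L1 (α=5/7) → [895/7, 90, 270/7]
+L2 (α=5/7) → [3785/49, 1275/7, 5020/49]
+L3 (α=1/5) → [21657/245, 6437/35, 20619/245]
+L4 (α=3/8) → [12519/196, 5623/28, 5499/49]
+L5 (α=1/4) → [61861/784, 18717/112, 25415/196]
+L6 (α=3/7) → [137713/1372, 37113/196, 44525/343]
= [100, 189, 130]

query (0,0) [L1,L2,L3,L4,L5,L6] — begin 0,0,0
after L1 α=2/3: [8, 84, 310/3]
after L2 α=1/2: [229/2, 157, 511/6]
after L3 α=2/3: [413/6, 637/3, 3271/18]
after L4 α=1/4: [681/8, 168, 3859/24]
after L5 α=1/2: [2529/16, 189, 6931/48]
after L6 α=1/2: [6177/32, 183, 18595/96]
= [193, 183, 194]

at x=1,y=2 over L1,L2,L3,L4,L5:
L1 α=1/3: [251/3, 50/3, 193/3]
L2 α=2/5: [115, 118/5, 459/5]
L3 α=1/2: [175, 684/5, 832/5]
L4 α=5/6: [70, 653/10, 1569/10]
L5 α=3/5: [148, 3383/25, 2304/25]
→ [148, 135, 92]

(0,2) stack=L1,L2,L3,L4,L5,L7; from [0,0,0]:
after L1 α=3/8: [75/2, 123/4, 717/8]
after L2 α=1/8: [965/16, 1745/32, 6739/64]
after L3 α=2/3: [4357/48, 5147/32, 23123/192]
after L4 α=0: [4357/48, 5147/32, 23123/192]
after L5 α=3/5: [2513/24, 6443/80, 28883/480]
after L7 α=1/6: [15253/144, 8075/96, 39059/576]
= [106, 84, 68]

query (0,0) [L1,L2,L3,L4,L5,L7] — begin 0,0,0
L1 α=2/3: [8, 84, 310/3]
L2 α=1/2: [229/2, 157, 511/6]
L3 α=2/3: [413/6, 637/3, 3271/18]
L4 α=1/4: [681/8, 168, 3859/24]
L5 α=1/2: [2529/16, 189, 6931/48]
L7 α=5/7: [11369/56, 1488/7, 24691/168]
→ [203, 213, 147]

at x=0,y=2 over L1,L2,L3,L4,L5:
L1 α=3/8: [75/2, 123/4, 717/8]
L2 α=1/8: [965/16, 1745/32, 6739/64]
L3 α=2/3: [4357/48, 5147/32, 23123/192]
L4 α=0: [4357/48, 5147/32, 23123/192]
L5 α=3/5: [2513/24, 6443/80, 28883/480]
→ [105, 81, 60]


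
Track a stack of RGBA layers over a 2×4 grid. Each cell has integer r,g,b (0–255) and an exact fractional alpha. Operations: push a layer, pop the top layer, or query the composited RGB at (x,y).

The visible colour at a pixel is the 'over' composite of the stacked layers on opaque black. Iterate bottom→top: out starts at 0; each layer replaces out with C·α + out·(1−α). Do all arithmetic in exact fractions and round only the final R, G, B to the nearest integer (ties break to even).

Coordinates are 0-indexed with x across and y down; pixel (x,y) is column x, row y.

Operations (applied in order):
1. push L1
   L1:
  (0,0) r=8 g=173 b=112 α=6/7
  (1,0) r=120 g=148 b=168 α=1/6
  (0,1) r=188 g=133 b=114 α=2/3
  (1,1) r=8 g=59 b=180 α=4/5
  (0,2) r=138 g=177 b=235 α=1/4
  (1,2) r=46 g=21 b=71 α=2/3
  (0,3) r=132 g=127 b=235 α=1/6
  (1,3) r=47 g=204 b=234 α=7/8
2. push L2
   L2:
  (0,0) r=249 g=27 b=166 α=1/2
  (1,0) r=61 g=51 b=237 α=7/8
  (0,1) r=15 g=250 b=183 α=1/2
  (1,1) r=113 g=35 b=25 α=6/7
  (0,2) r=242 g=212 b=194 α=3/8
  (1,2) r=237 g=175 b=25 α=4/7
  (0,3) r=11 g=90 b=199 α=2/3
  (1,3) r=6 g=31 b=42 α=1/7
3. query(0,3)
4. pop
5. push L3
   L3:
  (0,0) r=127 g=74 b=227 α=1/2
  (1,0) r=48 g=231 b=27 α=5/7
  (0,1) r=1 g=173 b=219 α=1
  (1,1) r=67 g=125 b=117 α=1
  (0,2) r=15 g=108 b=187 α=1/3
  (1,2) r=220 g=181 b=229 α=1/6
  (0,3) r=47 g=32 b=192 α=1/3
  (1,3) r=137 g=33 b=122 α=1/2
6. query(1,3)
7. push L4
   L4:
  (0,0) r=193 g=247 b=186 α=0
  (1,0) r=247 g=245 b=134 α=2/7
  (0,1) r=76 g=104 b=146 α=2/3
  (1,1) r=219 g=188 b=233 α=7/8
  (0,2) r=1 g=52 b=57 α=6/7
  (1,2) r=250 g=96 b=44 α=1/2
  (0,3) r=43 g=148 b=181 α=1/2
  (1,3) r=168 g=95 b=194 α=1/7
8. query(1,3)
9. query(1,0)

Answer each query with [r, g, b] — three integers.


query (0,3) [L1,L2] — begin 0,0,0
after L1 α=1/6: [22, 127/6, 235/6]
after L2 α=2/3: [44/3, 1207/18, 2623/18]
= [15, 67, 146]

at x=1,y=3 over L1,L3:
after L1 α=7/8: [329/8, 357/2, 819/4]
after L3 α=1/2: [1425/16, 423/4, 1307/8]
rounded: [89, 106, 163]

query (1,3) [L1,L3,L4] — begin 0,0,0
+L1 (α=7/8) → [329/8, 357/2, 819/4]
+L3 (α=1/2) → [1425/16, 423/4, 1307/8]
+L4 (α=1/7) → [5619/56, 1459/14, 671/4]
→ [100, 104, 168]

query (1,0) [L1,L3,L4] — begin 0,0,0
after L1 α=1/6: [20, 74/3, 28]
after L3 α=5/7: [40, 3613/21, 191/7]
after L4 α=2/7: [694/7, 28355/147, 2831/49]
rounded: [99, 193, 58]


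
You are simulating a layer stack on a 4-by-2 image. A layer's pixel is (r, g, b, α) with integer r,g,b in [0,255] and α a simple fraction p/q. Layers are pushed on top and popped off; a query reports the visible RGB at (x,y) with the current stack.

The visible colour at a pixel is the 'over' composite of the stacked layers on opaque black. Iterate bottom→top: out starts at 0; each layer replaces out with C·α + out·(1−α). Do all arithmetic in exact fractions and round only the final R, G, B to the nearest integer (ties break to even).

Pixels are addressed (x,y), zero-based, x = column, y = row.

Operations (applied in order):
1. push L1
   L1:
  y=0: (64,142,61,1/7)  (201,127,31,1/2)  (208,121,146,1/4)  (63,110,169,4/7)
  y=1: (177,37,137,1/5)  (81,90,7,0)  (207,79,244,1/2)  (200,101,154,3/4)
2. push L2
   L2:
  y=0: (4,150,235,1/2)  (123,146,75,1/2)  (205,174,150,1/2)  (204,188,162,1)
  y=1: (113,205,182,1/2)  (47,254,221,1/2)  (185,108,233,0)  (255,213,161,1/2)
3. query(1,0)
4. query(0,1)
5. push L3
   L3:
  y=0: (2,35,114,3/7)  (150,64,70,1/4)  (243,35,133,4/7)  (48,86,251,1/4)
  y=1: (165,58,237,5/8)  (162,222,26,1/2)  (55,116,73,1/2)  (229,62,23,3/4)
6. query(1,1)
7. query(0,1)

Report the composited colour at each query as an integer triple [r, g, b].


query (1,0) [L1,L2] — begin 0,0,0
+L1 (α=1/2) → [201/2, 127/2, 31/2]
+L2 (α=1/2) → [447/4, 419/4, 181/4]
rounded: [112, 105, 45]

(0,1) stack=L1,L2; from [0,0,0]:
L1 α=1/5: [177/5, 37/5, 137/5]
L2 α=1/2: [371/5, 531/5, 1047/10]
rounded: [74, 106, 105]

at x=1,y=1 over L1,L2,L3:
L1 α=0: [0, 0, 0]
L2 α=1/2: [47/2, 127, 221/2]
L3 α=1/2: [371/4, 349/2, 273/4]
rounded: [93, 174, 68]

(0,1) stack=L1,L2,L3; from [0,0,0]:
after L1 α=1/5: [177/5, 37/5, 137/5]
after L2 α=1/2: [371/5, 531/5, 1047/10]
after L3 α=5/8: [2619/20, 3043/40, 14991/80]
rounded: [131, 76, 187]


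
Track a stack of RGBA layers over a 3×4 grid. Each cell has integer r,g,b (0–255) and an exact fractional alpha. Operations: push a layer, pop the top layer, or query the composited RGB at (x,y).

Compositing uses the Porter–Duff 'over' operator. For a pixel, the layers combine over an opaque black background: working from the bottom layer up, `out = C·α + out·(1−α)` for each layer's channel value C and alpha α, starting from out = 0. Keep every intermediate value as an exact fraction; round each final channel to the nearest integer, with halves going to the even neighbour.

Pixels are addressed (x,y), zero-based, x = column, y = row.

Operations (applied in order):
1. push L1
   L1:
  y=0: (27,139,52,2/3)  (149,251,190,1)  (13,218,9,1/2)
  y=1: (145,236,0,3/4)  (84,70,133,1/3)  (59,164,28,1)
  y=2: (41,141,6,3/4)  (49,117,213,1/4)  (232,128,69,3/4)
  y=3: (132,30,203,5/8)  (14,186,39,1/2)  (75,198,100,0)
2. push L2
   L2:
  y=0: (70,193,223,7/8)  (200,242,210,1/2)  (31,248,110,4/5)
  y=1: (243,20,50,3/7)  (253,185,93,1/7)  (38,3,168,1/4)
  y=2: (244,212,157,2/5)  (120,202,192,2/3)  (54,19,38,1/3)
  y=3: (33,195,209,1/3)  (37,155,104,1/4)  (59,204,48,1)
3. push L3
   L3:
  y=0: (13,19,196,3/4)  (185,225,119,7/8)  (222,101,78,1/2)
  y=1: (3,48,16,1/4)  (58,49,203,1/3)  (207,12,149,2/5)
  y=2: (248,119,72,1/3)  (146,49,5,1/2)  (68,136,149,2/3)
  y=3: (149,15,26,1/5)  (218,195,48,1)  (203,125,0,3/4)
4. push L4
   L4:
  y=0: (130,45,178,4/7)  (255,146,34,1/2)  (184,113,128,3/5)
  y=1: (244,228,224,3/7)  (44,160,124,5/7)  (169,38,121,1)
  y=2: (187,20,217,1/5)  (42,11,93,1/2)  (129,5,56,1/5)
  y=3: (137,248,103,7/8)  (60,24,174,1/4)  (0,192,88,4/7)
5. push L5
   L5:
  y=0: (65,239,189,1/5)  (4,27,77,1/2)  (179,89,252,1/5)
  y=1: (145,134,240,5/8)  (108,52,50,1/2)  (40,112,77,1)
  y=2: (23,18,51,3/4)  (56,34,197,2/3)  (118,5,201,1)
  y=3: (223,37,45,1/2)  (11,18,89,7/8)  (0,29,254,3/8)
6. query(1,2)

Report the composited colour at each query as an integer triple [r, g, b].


(1,2) stack=L1,L2,L3,L4,L5; from [0,0,0]:
L1 α=1/4: [49/4, 117/4, 213/4]
L2 α=2/3: [1009/12, 1733/12, 583/4]
L3 α=1/2: [2761/24, 2321/24, 603/8]
L4 α=1/2: [3769/48, 2585/48, 1347/16]
L5 α=2/3: [9145/144, 5849/144, 7651/48]
→ [64, 41, 159]


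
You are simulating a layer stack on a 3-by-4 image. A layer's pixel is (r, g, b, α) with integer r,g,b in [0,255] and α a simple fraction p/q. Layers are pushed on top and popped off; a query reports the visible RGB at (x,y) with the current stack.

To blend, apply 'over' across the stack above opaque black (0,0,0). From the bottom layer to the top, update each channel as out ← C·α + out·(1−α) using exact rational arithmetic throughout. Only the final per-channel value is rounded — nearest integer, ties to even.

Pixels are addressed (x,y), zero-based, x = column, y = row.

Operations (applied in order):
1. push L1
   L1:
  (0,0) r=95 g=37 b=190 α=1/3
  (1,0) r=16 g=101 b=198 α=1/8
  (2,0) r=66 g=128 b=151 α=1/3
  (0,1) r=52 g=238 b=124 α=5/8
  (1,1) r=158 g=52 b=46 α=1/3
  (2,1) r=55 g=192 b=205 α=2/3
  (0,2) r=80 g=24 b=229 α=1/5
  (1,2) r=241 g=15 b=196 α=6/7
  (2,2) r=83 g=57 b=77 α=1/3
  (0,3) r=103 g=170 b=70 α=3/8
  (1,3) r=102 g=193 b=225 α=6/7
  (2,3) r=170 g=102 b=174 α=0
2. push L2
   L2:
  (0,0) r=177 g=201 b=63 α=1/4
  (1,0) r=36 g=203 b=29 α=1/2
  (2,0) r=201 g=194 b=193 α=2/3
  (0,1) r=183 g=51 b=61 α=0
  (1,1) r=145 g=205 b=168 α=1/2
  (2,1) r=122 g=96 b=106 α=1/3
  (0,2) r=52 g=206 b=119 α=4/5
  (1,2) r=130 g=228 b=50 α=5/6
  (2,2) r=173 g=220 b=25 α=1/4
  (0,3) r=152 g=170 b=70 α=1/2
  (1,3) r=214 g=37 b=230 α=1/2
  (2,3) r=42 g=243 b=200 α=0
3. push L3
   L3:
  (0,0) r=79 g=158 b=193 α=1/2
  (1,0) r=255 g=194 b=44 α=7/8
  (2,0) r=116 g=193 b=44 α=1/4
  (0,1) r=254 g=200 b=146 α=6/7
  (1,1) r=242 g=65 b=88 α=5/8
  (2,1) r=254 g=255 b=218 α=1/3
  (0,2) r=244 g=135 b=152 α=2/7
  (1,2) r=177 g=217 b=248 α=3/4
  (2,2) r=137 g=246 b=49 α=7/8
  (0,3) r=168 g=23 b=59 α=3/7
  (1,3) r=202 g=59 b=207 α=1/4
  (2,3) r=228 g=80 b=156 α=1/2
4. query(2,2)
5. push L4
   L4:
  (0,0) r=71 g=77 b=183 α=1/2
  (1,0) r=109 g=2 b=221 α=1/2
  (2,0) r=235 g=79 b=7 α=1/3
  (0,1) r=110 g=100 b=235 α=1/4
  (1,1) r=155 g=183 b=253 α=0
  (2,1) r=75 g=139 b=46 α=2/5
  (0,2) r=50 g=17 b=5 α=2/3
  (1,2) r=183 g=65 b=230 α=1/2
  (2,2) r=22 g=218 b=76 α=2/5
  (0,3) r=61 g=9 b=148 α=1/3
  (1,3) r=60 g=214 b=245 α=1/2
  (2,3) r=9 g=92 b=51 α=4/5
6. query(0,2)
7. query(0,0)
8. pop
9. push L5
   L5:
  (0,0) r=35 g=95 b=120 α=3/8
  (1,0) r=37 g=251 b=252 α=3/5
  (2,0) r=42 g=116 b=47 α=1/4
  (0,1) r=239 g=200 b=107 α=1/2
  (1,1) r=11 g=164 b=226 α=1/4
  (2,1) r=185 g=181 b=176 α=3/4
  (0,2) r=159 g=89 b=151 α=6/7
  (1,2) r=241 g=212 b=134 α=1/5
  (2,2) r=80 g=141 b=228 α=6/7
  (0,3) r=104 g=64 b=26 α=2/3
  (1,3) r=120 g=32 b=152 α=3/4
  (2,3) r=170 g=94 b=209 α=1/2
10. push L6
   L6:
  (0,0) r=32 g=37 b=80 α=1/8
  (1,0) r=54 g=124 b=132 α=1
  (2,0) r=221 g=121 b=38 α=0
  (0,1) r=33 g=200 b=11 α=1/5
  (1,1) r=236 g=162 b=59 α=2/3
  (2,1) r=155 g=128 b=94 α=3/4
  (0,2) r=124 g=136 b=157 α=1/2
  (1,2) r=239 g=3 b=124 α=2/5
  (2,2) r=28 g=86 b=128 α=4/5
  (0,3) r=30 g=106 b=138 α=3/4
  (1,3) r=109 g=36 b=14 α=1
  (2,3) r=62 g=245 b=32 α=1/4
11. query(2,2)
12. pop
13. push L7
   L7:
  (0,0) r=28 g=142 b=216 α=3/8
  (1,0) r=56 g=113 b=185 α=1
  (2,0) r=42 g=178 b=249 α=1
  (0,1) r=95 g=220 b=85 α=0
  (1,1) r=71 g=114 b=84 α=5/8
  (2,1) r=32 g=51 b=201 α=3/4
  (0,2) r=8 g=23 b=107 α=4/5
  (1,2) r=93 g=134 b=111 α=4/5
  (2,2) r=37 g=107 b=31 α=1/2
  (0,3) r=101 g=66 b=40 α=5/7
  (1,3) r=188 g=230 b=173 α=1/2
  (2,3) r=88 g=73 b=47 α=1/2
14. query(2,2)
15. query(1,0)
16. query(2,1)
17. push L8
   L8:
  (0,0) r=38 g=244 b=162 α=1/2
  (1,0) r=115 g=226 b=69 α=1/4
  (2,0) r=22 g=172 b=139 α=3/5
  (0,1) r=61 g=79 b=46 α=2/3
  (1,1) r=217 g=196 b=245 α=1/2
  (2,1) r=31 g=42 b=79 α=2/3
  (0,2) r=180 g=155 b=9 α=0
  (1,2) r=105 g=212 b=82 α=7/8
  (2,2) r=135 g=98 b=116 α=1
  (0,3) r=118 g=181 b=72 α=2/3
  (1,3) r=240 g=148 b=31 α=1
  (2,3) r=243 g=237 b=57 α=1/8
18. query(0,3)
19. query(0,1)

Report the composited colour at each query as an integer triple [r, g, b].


query (2,2) [L1,L2,L3] — begin 0,0,0
+L1 (α=1/3) → [83/3, 19, 77/3]
+L2 (α=1/4) → [64, 277/4, 51/2]
+L3 (α=7/8) → [1023/8, 7165/32, 737/16]
→ [128, 224, 46]

at x=0,y=2 over L1,L2,L3,L4:
+L1 (α=1/5) → [16, 24/5, 229/5]
+L2 (α=4/5) → [224/5, 4144/25, 2609/25]
+L3 (α=2/7) → [712/7, 5494/35, 4129/35]
+L4 (α=2/3) → [1412/21, 2228/35, 1493/35]
= [67, 64, 43]

at x=0,y=0 over L1,L2,L3,L4:
L1 α=1/3: [95/3, 37/3, 190/3]
L2 α=1/4: [68, 119/2, 253/4]
L3 α=1/2: [147/2, 435/4, 1025/8]
L4 α=1/2: [289/4, 743/8, 2489/16]
= [72, 93, 156]

query (2,2) [L1,L2,L3,L5,L6] — begin 0,0,0
+L1 (α=1/3) → [83/3, 19, 77/3]
+L2 (α=1/4) → [64, 277/4, 51/2]
+L3 (α=7/8) → [1023/8, 7165/32, 737/16]
+L5 (α=6/7) → [4863/56, 4891/32, 22625/112]
+L6 (α=4/5) → [2227/56, 15899/160, 79969/560]
rounded: [40, 99, 143]

at x=2,y=2 over L1,L2,L3,L5,L7:
after L1 α=1/3: [83/3, 19, 77/3]
after L2 α=1/4: [64, 277/4, 51/2]
after L3 α=7/8: [1023/8, 7165/32, 737/16]
after L5 α=6/7: [4863/56, 4891/32, 22625/112]
after L7 α=1/2: [6935/112, 8315/64, 26097/224]
rounded: [62, 130, 117]

query (1,0) [L1,L2,L3,L5,L7] — begin 0,0,0
+L1 (α=1/8) → [2, 101/8, 99/4]
+L2 (α=1/2) → [19, 1725/16, 215/8]
+L3 (α=7/8) → [451/2, 23453/128, 2679/64]
+L5 (α=3/5) → [562/5, 14329/64, 26871/160]
+L7 (α=1) → [56, 113, 185]
= [56, 113, 185]

query (2,1) [L1,L2,L3,L5,L7] — begin 0,0,0
+L1 (α=2/3) → [110/3, 128, 410/3]
+L2 (α=1/3) → [586/9, 352/3, 1138/9]
+L3 (α=1/3) → [3458/27, 1469/9, 4238/27]
+L5 (α=3/4) → [18443/108, 1589/9, 9247/54]
+L7 (α=3/4) → [28811/432, 1483/18, 41809/216]
→ [67, 82, 194]

(0,3) stack=L1,L2,L3,L5,L7,L8; from [0,0,0]:
+L1 (α=3/8) → [309/8, 255/4, 105/4]
+L2 (α=1/2) → [1525/16, 935/8, 385/8]
+L3 (α=3/7) → [3541/28, 1073/14, 739/14]
+L5 (α=2/3) → [9365/84, 955/14, 489/14]
+L7 (α=5/7) → [30575/294, 3265/49, 1889/49]
+L8 (α=2/3) → [99959/882, 7001/49, 8945/147]
rounded: [113, 143, 61]

(0,1) stack=L1,L2,L3,L5,L7,L8; from [0,0,0]:
+L1 (α=5/8) → [65/2, 595/4, 155/2]
+L2 (α=0) → [65/2, 595/4, 155/2]
+L3 (α=6/7) → [3113/14, 5395/28, 1907/14]
+L5 (α=1/2) → [6459/28, 10995/56, 3405/28]
+L7 (α=0) → [6459/28, 10995/56, 3405/28]
+L8 (α=2/3) → [9875/84, 19843/168, 5981/84]
rounded: [118, 118, 71]
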